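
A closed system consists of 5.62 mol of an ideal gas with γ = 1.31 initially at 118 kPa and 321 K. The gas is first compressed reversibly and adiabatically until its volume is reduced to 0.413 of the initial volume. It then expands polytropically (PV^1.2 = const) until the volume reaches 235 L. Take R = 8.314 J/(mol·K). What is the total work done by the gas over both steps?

10300 J

V₁ = nRT₁/P₁ = 5.62×8.314×321/118 = 127 L.
Step 1 — Adiabatic: TV^(γ−1) = const ⇒ T₂ = 321×(2.42)^0.310 = 422 K; PV^γ = const ⇒ P₂ = 376 kPa.
ΔU = nCvΔT = 5.62×26.8×(422−321) = 15300 J.
Q = 0 for an adiabatic process, so W = −ΔU = -15300 J.
State after step 1: P = 376 kPa, V = 52.5 L, T = 422 K.
Step 2 — Polytropic n=1.2: T₂ = T₁(V₁/V₂)^(n−1) = 422×(0.223)^0.20 = 313 K; P₂ = P₁(V₁/V₂)^n = 62.2 kPa.
W = (P₁V₁−P₂V₂)/(n−1) = (376×52.5−62.2×235)/0.20 = 25600 J.
ΔU = nCvΔT = 5.62×26.8×(313−422) = -16500 J.
Q = ΔU + W = 9070 J.
Net over both steps: W = 10300 J, Q = 9070 J, ΔU = -1220 J.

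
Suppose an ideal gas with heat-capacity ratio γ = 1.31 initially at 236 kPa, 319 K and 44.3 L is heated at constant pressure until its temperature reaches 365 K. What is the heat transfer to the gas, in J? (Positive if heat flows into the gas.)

n = P₁V₁/(RT₁) = 236×44.3/(8.314×319) = 3.94 mol.
Isobaric: P stays 236 kPa; V/T = const ⇒ T₂ = 365 K, V₂ = 50.7 L.
W = PΔV = 236×(50.7−44.3) kPa·L = 1510 J.
ΔU = nCvΔT = 3.94×26.8×(365−319) = 4860 J.
Q = ΔU + W = nCpΔT = 6370 J.

6370 J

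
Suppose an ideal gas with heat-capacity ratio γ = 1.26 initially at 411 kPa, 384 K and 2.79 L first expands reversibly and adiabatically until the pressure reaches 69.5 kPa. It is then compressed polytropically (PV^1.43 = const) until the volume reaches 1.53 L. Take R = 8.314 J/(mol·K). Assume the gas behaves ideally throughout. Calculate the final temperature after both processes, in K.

n = P₁V₁/(RT₁) = 411×2.79/(8.314×384) = 0.359 mol.
Step 1 — Adiabatic: T₂/T₁ = (P₂/P₁)^((γ−1)/γ) ⇒ T₂ = 384×(0.169)^0.206 = 266 K; V₂ = 11.4 L.
ΔU = nCvΔT = 0.359×32.0×(266−384) = -1350 J.
Q = 0 for an adiabatic process, so W = −ΔU = 1350 J.
State after step 1: P = 69.5 kPa, V = 11.4 L, T = 266 K.
Step 2 — Polytropic n=1.43: T₂ = T₁(V₁/V₂)^(n−1) = 266×(7.47)^0.43 = 632 K; P₂ = P₁(V₁/V₂)^n = 1230 kPa.
W = (P₁V₁−P₂V₂)/(n−1) = (69.5×11.4−1230×1.53)/0.43 = -2540 J.
ΔU = nCvΔT = 0.359×32.0×(632−266) = 4200 J.
Q = ΔU + W = 1660 J.
Net over both steps: W = -1190 J, Q = 1660 J, ΔU = 2850 J.

632 K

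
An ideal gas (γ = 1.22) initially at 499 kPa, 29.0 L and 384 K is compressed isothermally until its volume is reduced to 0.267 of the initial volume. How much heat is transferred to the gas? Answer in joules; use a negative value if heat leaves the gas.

-19100 J

n = P₁V₁/(RT₁) = 499×29.0/(8.314×384) = 4.53 mol.
Isothermal: T stays 384 K; PV = const ⇒ V₂ = 7.74 L, P₂ = 1870 kPa.
ΔU = 0 (ideal gas, T constant).
W = nRT ln(V₂/V₁) = 4.53×8.314×384×ln(0.267) = -19100 J.
Q = ΔU + W = -19100 J.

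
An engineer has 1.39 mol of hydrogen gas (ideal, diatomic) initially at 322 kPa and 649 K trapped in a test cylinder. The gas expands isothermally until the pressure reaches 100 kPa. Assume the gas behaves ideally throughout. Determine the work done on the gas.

V₁ = nRT₁/P₁ = 1.39×8.314×649/322 = 23.3 L.
Isothermal: T stays 649 K; PV = const ⇒ V₂ = 75.0 L, P₂ = 100 kPa.
W = nRT ln(V₂/V₁) = 1.39×8.314×649×ln(3.22) = 8770 J.
Work done on the gas = −W_by = -8770 J.

-8770 J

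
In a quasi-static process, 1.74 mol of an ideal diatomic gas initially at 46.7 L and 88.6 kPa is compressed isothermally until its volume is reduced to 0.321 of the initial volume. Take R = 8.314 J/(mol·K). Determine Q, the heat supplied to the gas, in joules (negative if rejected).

-4700 J

T₁ = P₁V₁/(nR) = 88.6×46.7/(1.74×8.314) = 286 K.
Isothermal: T stays 286 K; PV = const ⇒ V₂ = 15.0 L, P₂ = 276 kPa.
ΔU = 0 (ideal gas, T constant).
W = nRT ln(V₂/V₁) = 1.74×8.314×286×ln(0.321) = -4700 J.
Q = ΔU + W = -4700 J.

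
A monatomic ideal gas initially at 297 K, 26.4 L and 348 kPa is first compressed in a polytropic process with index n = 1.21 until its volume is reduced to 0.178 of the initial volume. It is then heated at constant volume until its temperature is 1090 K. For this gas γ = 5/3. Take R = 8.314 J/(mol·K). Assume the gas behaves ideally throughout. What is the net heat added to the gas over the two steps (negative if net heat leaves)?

n = P₁V₁/(RT₁) = 348×26.4/(8.314×297) = 3.72 mol.
Step 1 — Polytropic n=1.21: T₂ = T₁(V₁/V₂)^(n−1) = 297×(5.62)^0.21 = 427 K; P₂ = P₁(V₁/V₂)^n = 2810 kPa.
W = (P₁V₁−P₂V₂)/(n−1) = (348×26.4−2810×4.70)/0.21 = -19100 J.
ΔU = nCvΔT = 3.72×12.5×(427−297) = 6020 J.
Q = ΔU + W = -13100 J.
State after step 1: P = 2810 kPa, V = 4.70 L, T = 427 K.
Step 2 — Isochoric: V stays 4.70 L; P/T = const ⇒ T₂ = 1090 K, P₂ = 7180 kPa.
W = 0 (no volume change).
ΔU = nCvΔT = 3.72×12.5×(1090−427) = 30800 J.
Q = ΔU = 30800 J.
Net over both steps: W = -19100 J, Q = 17700 J, ΔU = 36800 J.

17700 J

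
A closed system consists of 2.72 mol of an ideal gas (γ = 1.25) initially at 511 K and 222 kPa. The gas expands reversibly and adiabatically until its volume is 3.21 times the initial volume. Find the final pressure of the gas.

51.7 kPa

V₁ = nRT₁/P₁ = 2.72×8.314×511/222 = 52.1 L.
Adiabatic: TV^(γ−1) = const ⇒ T₂ = 511×(0.312)^0.250 = 382 K; PV^γ = const ⇒ P₂ = 51.7 kPa.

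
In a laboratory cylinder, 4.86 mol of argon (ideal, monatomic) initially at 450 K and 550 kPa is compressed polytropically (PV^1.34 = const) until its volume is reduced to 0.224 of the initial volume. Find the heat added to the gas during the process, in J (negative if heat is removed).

-17400 J

V₁ = nRT₁/P₁ = 4.86×8.314×450/550 = 33.1 L.
Polytropic n=1.34: T₂ = T₁(V₁/V₂)^(n−1) = 450×(4.46)^0.34 = 748 K; P₂ = P₁(V₁/V₂)^n = 4080 kPa.
W = (P₁V₁−P₂V₂)/(n−1) = (550×33.1−4080×7.41)/0.34 = -35500 J.
ΔU = nCvΔT = 4.86×12.5×(748−450) = 18100 J.
Q = ΔU + W = -17400 J.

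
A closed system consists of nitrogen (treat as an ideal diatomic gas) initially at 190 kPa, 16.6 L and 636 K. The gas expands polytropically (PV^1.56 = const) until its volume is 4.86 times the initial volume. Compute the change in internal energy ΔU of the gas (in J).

n = P₁V₁/(RT₁) = 190×16.6/(8.314×636) = 0.596 mol.
Polytropic n=1.56: T₂ = T₁(V₁/V₂)^(n−1) = 636×(0.206)^0.56 = 262 K; P₂ = P₁(V₁/V₂)^n = 16.1 kPa.
For an ideal gas ΔU = nCvΔT with Cv = (5/2)R = 20.8 J/(mol·K).
ΔU = 0.596×20.8×(262−636) = -4630 J.

-4630 J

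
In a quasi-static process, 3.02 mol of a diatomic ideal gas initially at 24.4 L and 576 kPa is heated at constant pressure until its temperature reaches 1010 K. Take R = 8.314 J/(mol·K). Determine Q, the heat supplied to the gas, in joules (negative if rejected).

39600 J

T₁ = P₁V₁/(nR) = 576×24.4/(3.02×8.314) = 560 K.
Isobaric: P stays 576 kPa; V/T = const ⇒ T₂ = 1010 K, V₂ = 44.0 L.
W = PΔV = 576×(44.0−24.4) kPa·L = 11300 J.
ΔU = nCvΔT = 3.02×20.8×(1010−560) = 28300 J.
Q = ΔU + W = nCpΔT = 39600 J.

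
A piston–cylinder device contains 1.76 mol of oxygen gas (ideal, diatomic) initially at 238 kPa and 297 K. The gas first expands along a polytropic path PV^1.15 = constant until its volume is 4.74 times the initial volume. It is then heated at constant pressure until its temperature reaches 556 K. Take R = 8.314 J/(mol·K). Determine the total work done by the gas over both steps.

V₁ = nRT₁/P₁ = 1.76×8.314×297/238 = 18.3 L.
Step 1 — Polytropic n=1.15: T₂ = T₁(V₁/V₂)^(n−1) = 297×(0.211)^0.15 = 235 K; P₂ = P₁(V₁/V₂)^n = 39.8 kPa.
W = (P₁V₁−P₂V₂)/(n−1) = (238×18.3−39.8×86.6)/0.15 = 6030 J.
ΔU = nCvΔT = 1.76×20.8×(235−297) = -2260 J.
Q = ΔU + W = 3770 J.
State after step 1: P = 39.8 kPa, V = 86.6 L, T = 235 K.
Step 2 — Isobaric: P stays 39.8 kPa; V/T = const ⇒ T₂ = 556 K, V₂ = 205 L.
W = PΔV = 39.8×(205−86.6) kPa·L = 4690 J.
ΔU = nCvΔT = 1.76×20.8×(556−235) = 11700 J.
Q = ΔU + W = nCpΔT = 16400 J.
Net over both steps: W = 10700 J, Q = 20200 J, ΔU = 9470 J.

10700 J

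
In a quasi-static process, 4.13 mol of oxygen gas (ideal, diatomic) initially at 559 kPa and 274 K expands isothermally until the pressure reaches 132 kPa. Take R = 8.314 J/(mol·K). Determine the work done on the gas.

-13600 J

V₁ = nRT₁/P₁ = 4.13×8.314×274/559 = 16.8 L.
Isothermal: T stays 274 K; PV = const ⇒ V₂ = 71.3 L, P₂ = 132 kPa.
W = nRT ln(V₂/V₁) = 4.13×8.314×274×ln(4.23) = 13600 J.
Work done on the gas = −W_by = -13600 J.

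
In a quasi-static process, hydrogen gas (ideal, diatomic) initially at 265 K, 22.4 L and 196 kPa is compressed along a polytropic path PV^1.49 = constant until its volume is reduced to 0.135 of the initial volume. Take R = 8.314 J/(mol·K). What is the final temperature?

707 K

Polytropic n=1.49: T₂ = T₁(V₁/V₂)^(n−1) = 265×(7.41)^0.49 = 707 K; P₂ = P₁(V₁/V₂)^n = 3870 kPa.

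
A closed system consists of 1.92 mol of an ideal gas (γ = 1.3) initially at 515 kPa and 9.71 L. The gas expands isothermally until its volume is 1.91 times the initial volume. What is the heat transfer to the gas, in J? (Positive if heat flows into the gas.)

T₁ = P₁V₁/(nR) = 515×9.71/(1.92×8.314) = 313 K.
Isothermal: T stays 313 K; PV = const ⇒ V₂ = 18.5 L, P₂ = 270 kPa.
ΔU = 0 (ideal gas, T constant).
W = nRT ln(V₂/V₁) = 1.92×8.314×313×ln(1.91) = 3240 J.
Q = ΔU + W = 3240 J.

3240 J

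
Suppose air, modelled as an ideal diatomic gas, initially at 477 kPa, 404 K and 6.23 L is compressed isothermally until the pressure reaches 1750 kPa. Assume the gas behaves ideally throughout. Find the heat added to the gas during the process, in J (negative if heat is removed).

-3860 J

n = P₁V₁/(RT₁) = 477×6.23/(8.314×404) = 0.885 mol.
Isothermal: T stays 404 K; PV = const ⇒ V₂ = 1.70 L, P₂ = 1750 kPa.
ΔU = 0 (ideal gas, T constant).
W = nRT ln(V₂/V₁) = 0.885×8.314×404×ln(0.273) = -3860 J.
Q = ΔU + W = -3860 J.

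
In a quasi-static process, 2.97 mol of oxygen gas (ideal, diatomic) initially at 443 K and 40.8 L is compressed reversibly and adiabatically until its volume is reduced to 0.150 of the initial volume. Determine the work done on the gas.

P₁ = nRT₁/V₁ = 2.97×8.314×443/40.8 = 268 kPa.
Adiabatic: TV^(γ−1) = const ⇒ T₂ = 443×(6.67)^0.400 = 946 K; PV^γ = const ⇒ P₂ = 3820 kPa.
ΔU = nCvΔT = 2.97×20.8×(946−443) = 31100 J.
Q = 0 for an adiabatic process, so W = −ΔU = -31100 J.
Work done on the gas = −W_by = 31100 J.

31100 J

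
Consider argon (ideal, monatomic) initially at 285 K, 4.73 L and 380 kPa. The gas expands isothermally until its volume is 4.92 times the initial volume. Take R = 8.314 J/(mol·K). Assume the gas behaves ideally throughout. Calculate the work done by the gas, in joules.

n = P₁V₁/(RT₁) = 380×4.73/(8.314×285) = 0.759 mol.
Isothermal: T stays 285 K; PV = const ⇒ V₂ = 23.3 L, P₂ = 77.2 kPa.
W = nRT ln(V₂/V₁) = 0.759×8.314×285×ln(4.92) = 2860 J.

2860 J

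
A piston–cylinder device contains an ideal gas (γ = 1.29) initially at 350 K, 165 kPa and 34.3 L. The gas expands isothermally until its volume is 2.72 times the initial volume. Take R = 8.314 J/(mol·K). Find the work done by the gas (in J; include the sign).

5660 J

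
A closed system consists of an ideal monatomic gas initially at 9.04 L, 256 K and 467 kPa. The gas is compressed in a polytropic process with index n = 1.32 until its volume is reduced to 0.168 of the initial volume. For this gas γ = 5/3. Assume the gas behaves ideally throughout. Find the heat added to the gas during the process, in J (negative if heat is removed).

-5280 J

n = P₁V₁/(RT₁) = 467×9.04/(8.314×256) = 1.98 mol.
Polytropic n=1.32: T₂ = T₁(V₁/V₂)^(n−1) = 256×(5.95)^0.32 = 453 K; P₂ = P₁(V₁/V₂)^n = 4920 kPa.
W = (P₁V₁−P₂V₂)/(n−1) = (467×9.04−4920×1.52)/0.32 = -10200 J.
ΔU = nCvΔT = 1.98×12.5×(453−256) = 4870 J.
Q = ΔU + W = -5280 J.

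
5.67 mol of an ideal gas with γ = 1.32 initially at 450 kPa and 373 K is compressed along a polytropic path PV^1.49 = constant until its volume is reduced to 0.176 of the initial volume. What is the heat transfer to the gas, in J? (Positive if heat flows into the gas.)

25600 J

V₁ = nRT₁/P₁ = 5.67×8.314×373/450 = 39.1 L.
Polytropic n=1.49: T₂ = T₁(V₁/V₂)^(n−1) = 373×(5.68)^0.49 = 874 K; P₂ = P₁(V₁/V₂)^n = 5990 kPa.
W = (P₁V₁−P₂V₂)/(n−1) = (450×39.1−5990×6.88)/0.49 = -48200 J.
ΔU = nCvΔT = 5.67×26.0×(874−373) = 73800 J.
Q = ΔU + W = 25600 J.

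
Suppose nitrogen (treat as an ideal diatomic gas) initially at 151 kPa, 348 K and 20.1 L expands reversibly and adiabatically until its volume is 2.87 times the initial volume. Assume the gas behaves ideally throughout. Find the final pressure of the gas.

Adiabatic: TV^(γ−1) = const ⇒ T₂ = 348×(0.348)^0.400 = 228 K; PV^γ = const ⇒ P₂ = 34.5 kPa.

34.5 kPa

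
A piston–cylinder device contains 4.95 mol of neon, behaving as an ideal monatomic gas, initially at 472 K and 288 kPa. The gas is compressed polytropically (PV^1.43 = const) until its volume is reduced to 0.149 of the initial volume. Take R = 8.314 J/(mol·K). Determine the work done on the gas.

V₁ = nRT₁/P₁ = 4.95×8.314×472/288 = 67.4 L.
Polytropic n=1.43: T₂ = T₁(V₁/V₂)^(n−1) = 472×(6.71)^0.43 = 1070 K; P₂ = P₁(V₁/V₂)^n = 4380 kPa.
W = (P₁V₁−P₂V₂)/(n−1) = (288×67.4−4380×10.0)/0.43 = -57300 J.
Work done on the gas = −W_by = 57300 J.

57300 J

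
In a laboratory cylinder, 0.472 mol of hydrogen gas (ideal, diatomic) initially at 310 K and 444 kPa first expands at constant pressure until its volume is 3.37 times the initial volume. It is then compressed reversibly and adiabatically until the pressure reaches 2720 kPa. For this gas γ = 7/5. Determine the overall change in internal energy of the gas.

V₁ = nRT₁/P₁ = 0.472×8.314×310/444 = 2.74 L.
Step 1 — Isobaric: P stays 444 kPa; V/T = const ⇒ T₂ = 1040 K, V₂ = 9.23 L.
W = PΔV = 444×(9.23−2.74) kPa·L = 2880 J.
ΔU = nCvΔT = 0.472×20.8×(1040−310) = 7210 J.
Q = ΔU + W = nCpΔT = 10100 J.
State after step 1: P = 444 kPa, V = 9.23 L, T = 1040 K.
Step 2 — Adiabatic: T₂/T₁ = (P₂/P₁)^((γ−1)/γ) ⇒ T₂ = 1040×(6.13)^0.286 = 1750 K; V₂ = 2.53 L.
ΔU = nCvΔT = 0.472×20.8×(1750−1040) = 6950 J.
Q = 0 for an adiabatic process, so W = −ΔU = -6950 J.
Net over both steps: W = -4070 J, Q = 10100 J, ΔU = 14200 J.

14200 J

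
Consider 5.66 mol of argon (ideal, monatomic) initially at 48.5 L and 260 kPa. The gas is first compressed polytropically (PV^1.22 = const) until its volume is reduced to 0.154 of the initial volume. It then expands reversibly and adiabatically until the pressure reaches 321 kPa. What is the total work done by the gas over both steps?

T₁ = P₁V₁/(nR) = 260×48.5/(5.66×8.314) = 268 K.
Step 1 — Polytropic n=1.22: T₂ = T₁(V₁/V₂)^(n−1) = 268×(6.49)^0.22 = 404 K; P₂ = P₁(V₁/V₂)^n = 2550 kPa.
W = (P₁V₁−P₂V₂)/(n−1) = (260×48.5−2550×7.47)/0.22 = -29200 J.
ΔU = nCvΔT = 5.66×12.5×(404−268) = 9630 J.
Q = ΔU + W = -19600 J.
State after step 1: P = 2550 kPa, V = 7.47 L, T = 404 K.
Step 2 — Adiabatic: T₂/T₁ = (P₂/P₁)^((γ−1)/γ) ⇒ T₂ = 404×(0.126)^0.400 = 177 K; V₂ = 25.9 L.
ΔU = nCvΔT = 5.66×12.5×(177−404) = -16100 J.
Q = 0 for an adiabatic process, so W = −ΔU = 16100 J.
Net over both steps: W = -13100 J, Q = -19600 J, ΔU = -6450 J.

-13100 J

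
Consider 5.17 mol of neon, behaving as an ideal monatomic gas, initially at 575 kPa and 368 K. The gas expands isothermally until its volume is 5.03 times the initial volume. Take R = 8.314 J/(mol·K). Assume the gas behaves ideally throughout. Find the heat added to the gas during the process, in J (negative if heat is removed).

25600 J

V₁ = nRT₁/P₁ = 5.17×8.314×368/575 = 27.5 L.
Isothermal: T stays 368 K; PV = const ⇒ V₂ = 138 L, P₂ = 114 kPa.
ΔU = 0 (ideal gas, T constant).
W = nRT ln(V₂/V₁) = 5.17×8.314×368×ln(5.03) = 25600 J.
Q = ΔU + W = 25600 J.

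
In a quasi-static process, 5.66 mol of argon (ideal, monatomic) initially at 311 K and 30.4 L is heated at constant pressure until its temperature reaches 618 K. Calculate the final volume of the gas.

60.4 L

P₁ = nRT₁/V₁ = 5.66×8.314×311/30.4 = 481 kPa.
Isobaric: P stays 481 kPa; V/T = const ⇒ T₂ = 618 K, V₂ = 60.4 L.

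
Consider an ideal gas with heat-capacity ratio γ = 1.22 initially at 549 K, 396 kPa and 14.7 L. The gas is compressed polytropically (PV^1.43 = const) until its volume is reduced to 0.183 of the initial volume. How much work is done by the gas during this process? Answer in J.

-14600 J

n = P₁V₁/(RT₁) = 396×14.7/(8.314×549) = 1.28 mol.
Polytropic n=1.43: T₂ = T₁(V₁/V₂)^(n−1) = 549×(5.46)^0.43 = 1140 K; P₂ = P₁(V₁/V₂)^n = 4490 kPa.
W = (P₁V₁−P₂V₂)/(n−1) = (396×14.7−4490×2.69)/0.43 = -14600 J.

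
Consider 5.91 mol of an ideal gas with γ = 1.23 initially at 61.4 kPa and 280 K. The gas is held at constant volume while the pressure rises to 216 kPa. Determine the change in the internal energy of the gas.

151000 J

V₁ = nRT₁/P₁ = 5.91×8.314×280/61.4 = 224 L.
Isochoric: V stays 224 L; P/T = const ⇒ T₂ = 985 K, P₂ = 216 kPa.
For an ideal gas ΔU = nCvΔT with Cv = R/(γ−1) = 36.1 J/(mol·K).
ΔU = 5.91×36.1×(985−280) = 151000 J.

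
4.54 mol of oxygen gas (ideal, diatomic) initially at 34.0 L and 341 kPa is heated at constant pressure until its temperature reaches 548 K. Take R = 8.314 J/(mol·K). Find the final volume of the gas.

T₁ = P₁V₁/(nR) = 341×34.0/(4.54×8.314) = 307 K.
Isobaric: P stays 341 kPa; V/T = const ⇒ T₂ = 548 K, V₂ = 60.7 L.

60.7 L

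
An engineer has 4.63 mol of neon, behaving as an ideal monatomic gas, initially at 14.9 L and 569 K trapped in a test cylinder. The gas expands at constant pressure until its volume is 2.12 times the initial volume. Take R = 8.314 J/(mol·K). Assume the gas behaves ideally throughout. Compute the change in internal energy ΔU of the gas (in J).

P₁ = nRT₁/V₁ = 4.63×8.314×569/14.9 = 1470 kPa.
Isobaric: P stays 1470 kPa; V/T = const ⇒ T₂ = 1210 K, V₂ = 31.6 L.
For an ideal gas ΔU = nCvΔT with Cv = (3/2)R = 12.5 J/(mol·K).
ΔU = 4.63×12.5×(1210−569) = 36800 J.

36800 J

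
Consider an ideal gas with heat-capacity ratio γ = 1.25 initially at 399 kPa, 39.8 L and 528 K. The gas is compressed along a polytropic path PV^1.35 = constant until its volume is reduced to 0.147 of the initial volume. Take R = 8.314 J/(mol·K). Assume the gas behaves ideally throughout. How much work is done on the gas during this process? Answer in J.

43400 J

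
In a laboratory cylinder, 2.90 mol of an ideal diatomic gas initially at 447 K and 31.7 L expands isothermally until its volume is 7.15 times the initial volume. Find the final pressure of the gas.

P₁ = nRT₁/V₁ = 2.90×8.314×447/31.7 = 340 kPa.
Isothermal: T stays 447 K; PV = const ⇒ V₂ = 227 L, P₂ = 47.5 kPa.

47.5 kPa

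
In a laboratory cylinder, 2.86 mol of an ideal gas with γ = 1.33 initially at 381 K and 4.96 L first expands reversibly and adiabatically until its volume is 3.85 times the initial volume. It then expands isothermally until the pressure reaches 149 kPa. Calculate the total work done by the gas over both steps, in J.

P₁ = nRT₁/V₁ = 2.86×8.314×381/4.96 = 1830 kPa.
Step 1 — Adiabatic: TV^(γ−1) = const ⇒ T₂ = 381×(0.260)^0.330 = 244 K; PV^γ = const ⇒ P₂ = 304 kPa.
ΔU = nCvΔT = 2.86×25.2×(244−381) = -9860 J.
Q = 0 for an adiabatic process, so W = −ΔU = 9860 J.
State after step 1: P = 304 kPa, V = 19.1 L, T = 244 K.
Step 2 — Isothermal: T stays 244 K; PV = const ⇒ V₂ = 39.0 L, P₂ = 149 kPa.
ΔU = 0 (ideal gas, T constant).
W = nRT ln(V₂/V₁) = 2.86×8.314×244×ln(2.04) = 4140 J.
Q = ΔU + W = 4140 J.
Net over both steps: W = 14000 J, Q = 4140 J, ΔU = -9860 J.

14000 J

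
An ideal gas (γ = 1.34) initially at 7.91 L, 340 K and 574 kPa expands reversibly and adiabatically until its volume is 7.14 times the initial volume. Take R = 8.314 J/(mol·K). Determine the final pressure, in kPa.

41.2 kPa

Adiabatic: TV^(γ−1) = const ⇒ T₂ = 340×(0.140)^0.340 = 174 K; PV^γ = const ⇒ P₂ = 41.2 kPa.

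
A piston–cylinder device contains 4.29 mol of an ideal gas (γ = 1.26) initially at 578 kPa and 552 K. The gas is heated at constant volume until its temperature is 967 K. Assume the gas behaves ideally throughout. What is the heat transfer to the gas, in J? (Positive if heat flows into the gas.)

V₁ = nRT₁/P₁ = 4.29×8.314×552/578 = 34.1 L.
Isochoric: V stays 34.1 L; P/T = const ⇒ T₂ = 967 K, P₂ = 1010 kPa.
W = 0 (no volume change).
ΔU = nCvΔT = 4.29×32.0×(967−552) = 56900 J.
Q = ΔU = 56900 J.

56900 J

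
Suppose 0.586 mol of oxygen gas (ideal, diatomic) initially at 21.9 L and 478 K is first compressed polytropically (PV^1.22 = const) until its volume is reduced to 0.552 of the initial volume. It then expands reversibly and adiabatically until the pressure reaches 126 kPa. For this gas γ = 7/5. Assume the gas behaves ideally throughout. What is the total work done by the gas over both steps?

-505 J

P₁ = nRT₁/V₁ = 0.586×8.314×478/21.9 = 106 kPa.
Step 1 — Polytropic n=1.22: T₂ = T₁(V₁/V₂)^(n−1) = 478×(1.81)^0.22 = 545 K; P₂ = P₁(V₁/V₂)^n = 220 kPa.
W = (P₁V₁−P₂V₂)/(n−1) = (106×21.9−220×12.1)/0.22 = -1480 J.
ΔU = nCvΔT = 0.586×20.8×(545−478) = 813 J.
Q = ΔU + W = -665 J.
State after step 1: P = 220 kPa, V = 12.1 L, T = 545 K.
Step 2 — Adiabatic: T₂/T₁ = (P₂/P₁)^((γ−1)/γ) ⇒ T₂ = 545×(0.574)^0.286 = 465 K; V₂ = 18.0 L.
ΔU = nCvΔT = 0.586×20.8×(465−545) = -973 J.
Q = 0 for an adiabatic process, so W = −ΔU = 973 J.
Net over both steps: W = -505 J, Q = -665 J, ΔU = -160 J.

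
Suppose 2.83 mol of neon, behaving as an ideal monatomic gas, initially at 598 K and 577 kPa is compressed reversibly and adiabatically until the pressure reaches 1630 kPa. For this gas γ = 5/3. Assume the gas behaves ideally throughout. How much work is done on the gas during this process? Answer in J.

V₁ = nRT₁/P₁ = 2.83×8.314×598/577 = 24.4 L.
Adiabatic: T₂/T₁ = (P₂/P₁)^((γ−1)/γ) ⇒ T₂ = 598×(2.82)^0.400 = 906 K; V₂ = 13.1 L.
ΔU = nCvΔT = 2.83×12.5×(906−598) = 10900 J.
Q = 0 for an adiabatic process, so W = −ΔU = -10900 J.
Work done on the gas = −W_by = 10900 J.

10900 J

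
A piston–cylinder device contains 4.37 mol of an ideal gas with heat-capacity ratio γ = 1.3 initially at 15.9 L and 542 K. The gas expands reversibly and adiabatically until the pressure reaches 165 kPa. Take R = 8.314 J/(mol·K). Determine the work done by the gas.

P₁ = nRT₁/V₁ = 4.37×8.314×542/15.9 = 1240 kPa.
Adiabatic: T₂/T₁ = (P₂/P₁)^((γ−1)/γ) ⇒ T₂ = 542×(0.133)^0.231 = 340 K; V₂ = 75.0 L.
ΔU = nCvΔT = 4.37×27.7×(340−542) = -24400 J.
Q = 0 for an adiabatic process, so W = −ΔU = 24400 J.

24400 J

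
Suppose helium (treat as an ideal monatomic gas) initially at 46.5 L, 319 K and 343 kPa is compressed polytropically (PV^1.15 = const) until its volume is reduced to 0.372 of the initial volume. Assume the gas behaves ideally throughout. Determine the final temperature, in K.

Polytropic n=1.15: T₂ = T₁(V₁/V₂)^(n−1) = 319×(2.69)^0.15 = 370 K; P₂ = P₁(V₁/V₂)^n = 1070 kPa.

370 K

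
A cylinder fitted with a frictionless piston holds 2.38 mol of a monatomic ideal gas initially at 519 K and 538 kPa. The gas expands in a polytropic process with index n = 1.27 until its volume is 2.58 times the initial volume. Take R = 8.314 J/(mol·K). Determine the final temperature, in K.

V₁ = nRT₁/P₁ = 2.38×8.314×519/538 = 19.1 L.
Polytropic n=1.27: T₂ = T₁(V₁/V₂)^(n−1) = 519×(0.388)^0.27 = 402 K; P₂ = P₁(V₁/V₂)^n = 161 kPa.

402 K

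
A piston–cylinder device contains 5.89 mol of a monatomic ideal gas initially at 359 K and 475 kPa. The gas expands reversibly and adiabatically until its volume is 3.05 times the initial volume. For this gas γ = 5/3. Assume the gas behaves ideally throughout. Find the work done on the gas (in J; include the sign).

V₁ = nRT₁/P₁ = 5.89×8.314×359/475 = 37.0 L.
Adiabatic: TV^(γ−1) = const ⇒ T₂ = 359×(0.328)^0.667 = 171 K; PV^γ = const ⇒ P₂ = 74.1 kPa.
ΔU = nCvΔT = 5.89×12.5×(171−359) = -13800 J.
Q = 0 for an adiabatic process, so W = −ΔU = 13800 J.
Work done on the gas = −W_by = -13800 J.

-13800 J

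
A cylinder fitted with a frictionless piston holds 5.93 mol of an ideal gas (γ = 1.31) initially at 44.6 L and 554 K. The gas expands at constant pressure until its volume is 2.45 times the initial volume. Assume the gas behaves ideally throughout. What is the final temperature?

1360 K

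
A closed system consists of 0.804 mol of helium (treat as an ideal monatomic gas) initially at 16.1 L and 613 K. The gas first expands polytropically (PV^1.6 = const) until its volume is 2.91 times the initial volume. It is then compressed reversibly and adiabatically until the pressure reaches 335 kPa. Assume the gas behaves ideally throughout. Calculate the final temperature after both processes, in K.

P₁ = nRT₁/V₁ = 0.804×8.314×613/16.1 = 255 kPa.
Step 1 — Polytropic n=1.6: T₂ = T₁(V₁/V₂)^(n−1) = 613×(0.344)^0.60 = 323 K; P₂ = P₁(V₁/V₂)^n = 46.1 kPa.
W = (P₁V₁−P₂V₂)/(n−1) = (255×16.1−46.1×46.9)/0.60 = 3230 J.
ΔU = nCvΔT = 0.804×12.5×(323−613) = -2910 J.
Q = ΔU + W = 323 J.
State after step 1: P = 46.1 kPa, V = 46.9 L, T = 323 K.
Step 2 — Adiabatic: T₂/T₁ = (P₂/P₁)^((γ−1)/γ) ⇒ T₂ = 323×(7.27)^0.400 = 714 K; V₂ = 14.2 L.
ΔU = nCvΔT = 0.804×12.5×(714−323) = 3920 J.
Q = 0 for an adiabatic process, so W = −ΔU = -3920 J.
Net over both steps: W = -690 J, Q = 323 J, ΔU = 1010 J.

714 K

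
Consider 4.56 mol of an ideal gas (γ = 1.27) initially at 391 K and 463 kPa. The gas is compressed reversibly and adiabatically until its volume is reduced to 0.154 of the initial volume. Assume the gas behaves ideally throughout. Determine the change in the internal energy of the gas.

V₁ = nRT₁/P₁ = 4.56×8.314×391/463 = 32.0 L.
Adiabatic: TV^(γ−1) = const ⇒ T₂ = 391×(6.49)^0.270 = 648 K; PV^γ = const ⇒ P₂ = 4980 kPa.
For an ideal gas ΔU = nCvΔT with Cv = R/(γ−1) = 30.8 J/(mol·K).
ΔU = 4.56×30.8×(648−391) = 36100 J.

36100 J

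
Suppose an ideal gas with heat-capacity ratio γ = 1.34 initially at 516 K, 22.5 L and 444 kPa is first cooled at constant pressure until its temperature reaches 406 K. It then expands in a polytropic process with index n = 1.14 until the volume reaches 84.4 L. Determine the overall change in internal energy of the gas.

-10800 J

n = P₁V₁/(RT₁) = 444×22.5/(8.314×516) = 2.33 mol.
Step 1 — Isobaric: P stays 444 kPa; V/T = const ⇒ T₂ = 406 K, V₂ = 17.7 L.
W = PΔV = 444×(17.7−22.5) kPa·L = -2130 J.
ΔU = nCvΔT = 2.33×24.5×(406−516) = -6260 J.
Q = ΔU + W = nCpΔT = -8390 J.
State after step 1: P = 444 kPa, V = 17.7 L, T = 406 K.
Step 2 — Polytropic n=1.14: T₂ = T₁(V₁/V₂)^(n−1) = 406×(0.210)^0.14 = 326 K; P₂ = P₁(V₁/V₂)^n = 74.8 kPa.
W = (P₁V₁−P₂V₂)/(n−1) = (444×17.7−74.8×84.4)/0.14 = 11000 J.
ΔU = nCvΔT = 2.33×24.5×(326−406) = -4540 J.
Q = ΔU + W = 6490 J.
Net over both steps: W = 8900 J, Q = -1910 J, ΔU = -10800 J.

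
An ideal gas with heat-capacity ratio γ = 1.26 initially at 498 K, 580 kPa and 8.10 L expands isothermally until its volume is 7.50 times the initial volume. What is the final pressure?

Isothermal: T stays 498 K; PV = const ⇒ V₂ = 60.8 L, P₂ = 77.3 kPa.

77.3 kPa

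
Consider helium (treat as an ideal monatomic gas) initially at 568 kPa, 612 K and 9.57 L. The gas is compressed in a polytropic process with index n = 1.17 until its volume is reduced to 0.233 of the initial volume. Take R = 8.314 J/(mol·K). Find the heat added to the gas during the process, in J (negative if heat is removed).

-6690 J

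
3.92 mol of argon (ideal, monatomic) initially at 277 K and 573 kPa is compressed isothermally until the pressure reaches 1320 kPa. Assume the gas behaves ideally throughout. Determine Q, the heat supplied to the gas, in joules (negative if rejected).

-7530 J

V₁ = nRT₁/P₁ = 3.92×8.314×277/573 = 15.8 L.
Isothermal: T stays 277 K; PV = const ⇒ V₂ = 6.84 L, P₂ = 1320 kPa.
ΔU = 0 (ideal gas, T constant).
W = nRT ln(V₂/V₁) = 3.92×8.314×277×ln(0.434) = -7530 J.
Q = ΔU + W = -7530 J.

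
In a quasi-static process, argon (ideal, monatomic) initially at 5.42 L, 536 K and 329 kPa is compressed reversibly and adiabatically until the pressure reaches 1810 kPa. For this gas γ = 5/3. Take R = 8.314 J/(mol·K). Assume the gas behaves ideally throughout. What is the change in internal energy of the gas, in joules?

n = P₁V₁/(RT₁) = 329×5.42/(8.314×536) = 0.400 mol.
Adiabatic: T₂/T₁ = (P₂/P₁)^((γ−1)/γ) ⇒ T₂ = 536×(5.50)^0.400 = 1060 K; V₂ = 1.95 L.
For an ideal gas ΔU = nCvΔT with Cv = (3/2)R = 12.5 J/(mol·K).
ΔU = 0.400×12.5×(1060−536) = 2620 J.

2620 J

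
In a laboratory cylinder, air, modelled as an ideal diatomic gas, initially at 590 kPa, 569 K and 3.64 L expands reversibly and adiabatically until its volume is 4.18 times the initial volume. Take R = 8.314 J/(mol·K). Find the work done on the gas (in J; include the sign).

-2340 J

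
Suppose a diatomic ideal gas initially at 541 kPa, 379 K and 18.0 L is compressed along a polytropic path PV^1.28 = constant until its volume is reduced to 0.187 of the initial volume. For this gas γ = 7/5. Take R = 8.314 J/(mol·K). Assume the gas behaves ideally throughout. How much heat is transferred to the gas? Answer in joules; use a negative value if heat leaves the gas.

n = P₁V₁/(RT₁) = 541×18.0/(8.314×379) = 3.09 mol.
Polytropic n=1.28: T₂ = T₁(V₁/V₂)^(n−1) = 379×(5.35)^0.28 = 606 K; P₂ = P₁(V₁/V₂)^n = 4630 kPa.
W = (P₁V₁−P₂V₂)/(n−1) = (541×18.0−4630×3.37)/0.28 = -20800 J.
ΔU = nCvΔT = 3.09×20.8×(606−379) = 14600 J.
Q = ΔU + W = -6250 J.

-6250 J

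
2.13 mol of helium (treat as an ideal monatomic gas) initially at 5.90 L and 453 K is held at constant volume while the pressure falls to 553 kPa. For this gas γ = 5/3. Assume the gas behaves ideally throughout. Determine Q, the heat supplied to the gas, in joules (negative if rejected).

-7140 J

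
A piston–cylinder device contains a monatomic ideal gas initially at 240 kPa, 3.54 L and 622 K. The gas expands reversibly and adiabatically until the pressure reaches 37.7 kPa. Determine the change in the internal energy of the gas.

n = P₁V₁/(RT₁) = 240×3.54/(8.314×622) = 0.164 mol.
Adiabatic: T₂/T₁ = (P₂/P₁)^((γ−1)/γ) ⇒ T₂ = 622×(0.157)^0.400 = 297 K; V₂ = 10.7 L.
For an ideal gas ΔU = nCvΔT with Cv = (3/2)R = 12.5 J/(mol·K).
ΔU = 0.164×12.5×(297−622) = -667 J.

-667 J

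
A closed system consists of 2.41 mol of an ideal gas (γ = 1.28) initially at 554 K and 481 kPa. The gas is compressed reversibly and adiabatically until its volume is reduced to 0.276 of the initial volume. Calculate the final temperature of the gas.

V₁ = nRT₁/P₁ = 2.41×8.314×554/481 = 23.1 L.
Adiabatic: TV^(γ−1) = const ⇒ T₂ = 554×(3.62)^0.280 = 794 K; PV^γ = const ⇒ P₂ = 2500 kPa.

794 K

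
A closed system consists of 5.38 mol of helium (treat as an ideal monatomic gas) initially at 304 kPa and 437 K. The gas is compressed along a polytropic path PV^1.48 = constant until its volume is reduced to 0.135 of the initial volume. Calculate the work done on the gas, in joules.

65800 J

V₁ = nRT₁/P₁ = 5.38×8.314×437/304 = 64.3 L.
Polytropic n=1.48: T₂ = T₁(V₁/V₂)^(n−1) = 437×(7.41)^0.48 = 1140 K; P₂ = P₁(V₁/V₂)^n = 5890 kPa.
W = (P₁V₁−P₂V₂)/(n−1) = (304×64.3−5890×8.68)/0.48 = -65800 J.
Work done on the gas = −W_by = 65800 J.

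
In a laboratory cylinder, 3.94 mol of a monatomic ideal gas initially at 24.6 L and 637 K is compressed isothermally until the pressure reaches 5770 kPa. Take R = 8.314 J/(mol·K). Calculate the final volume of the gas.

P₁ = nRT₁/V₁ = 3.94×8.314×637/24.6 = 848 kPa.
Isothermal: T stays 637 K; PV = const ⇒ V₂ = 3.62 L, P₂ = 5770 kPa.

3.62 L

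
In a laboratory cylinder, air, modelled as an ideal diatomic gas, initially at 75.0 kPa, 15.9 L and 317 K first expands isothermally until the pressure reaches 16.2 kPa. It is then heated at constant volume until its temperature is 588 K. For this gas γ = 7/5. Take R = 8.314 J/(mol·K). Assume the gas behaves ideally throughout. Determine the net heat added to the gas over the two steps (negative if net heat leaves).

4380 J

n = P₁V₁/(RT₁) = 75.0×15.9/(8.314×317) = 0.452 mol.
Step 1 — Isothermal: T stays 317 K; PV = const ⇒ V₂ = 73.6 L, P₂ = 16.2 kPa.
ΔU = 0 (ideal gas, T constant).
W = nRT ln(V₂/V₁) = 0.452×8.314×317×ln(4.63) = 1830 J.
Q = ΔU + W = 1830 J.
State after step 1: P = 16.2 kPa, V = 73.6 L, T = 317 K.
Step 2 — Isochoric: V stays 73.6 L; P/T = const ⇒ T₂ = 588 K, P₂ = 30.0 kPa.
W = 0 (no volume change).
ΔU = nCvΔT = 0.452×20.8×(588−317) = 2550 J.
Q = ΔU = 2550 J.
Net over both steps: W = 1830 J, Q = 4380 J, ΔU = 2550 J.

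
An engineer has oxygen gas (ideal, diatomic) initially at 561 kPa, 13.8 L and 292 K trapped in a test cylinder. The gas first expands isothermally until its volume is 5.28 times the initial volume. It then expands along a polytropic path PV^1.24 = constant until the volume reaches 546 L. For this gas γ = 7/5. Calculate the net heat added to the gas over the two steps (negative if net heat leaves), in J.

17800 J

n = P₁V₁/(RT₁) = 561×13.8/(8.314×292) = 3.19 mol.
Step 1 — Isothermal: T stays 292 K; PV = const ⇒ V₂ = 72.9 L, P₂ = 106 kPa.
ΔU = 0 (ideal gas, T constant).
W = nRT ln(V₂/V₁) = 3.19×8.314×292×ln(5.28) = 12900 J.
Q = ΔU + W = 12900 J.
State after step 1: P = 106 kPa, V = 72.9 L, T = 292 K.
Step 2 — Polytropic n=1.24: T₂ = T₁(V₁/V₂)^(n−1) = 292×(0.133)^0.24 = 180 K; P₂ = P₁(V₁/V₂)^n = 8.74 kPa.
W = (P₁V₁−P₂V₂)/(n−1) = (106×72.9−8.74×546)/0.24 = 12400 J.
ΔU = nCvΔT = 3.19×20.8×(180−292) = -7420 J.
Q = ΔU + W = 4950 J.
Net over both steps: W = 25200 J, Q = 17800 J, ΔU = -7420 J.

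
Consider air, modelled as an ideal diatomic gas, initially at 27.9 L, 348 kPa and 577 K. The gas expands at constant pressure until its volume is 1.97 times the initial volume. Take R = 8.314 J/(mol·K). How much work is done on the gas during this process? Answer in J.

n = P₁V₁/(RT₁) = 348×27.9/(8.314×577) = 2.02 mol.
Isobaric: P stays 348 kPa; V/T = const ⇒ T₂ = 1140 K, V₂ = 55.0 L.
W = PΔV = 348×(55.0−27.9) kPa·L = 9420 J.
Work done on the gas = −W_by = -9420 J.

-9420 J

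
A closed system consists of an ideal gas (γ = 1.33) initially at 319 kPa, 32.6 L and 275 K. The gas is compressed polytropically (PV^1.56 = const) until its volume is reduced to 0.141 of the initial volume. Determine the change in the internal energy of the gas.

62900 J

n = P₁V₁/(RT₁) = 319×32.6/(8.314×275) = 4.55 mol.
Polytropic n=1.56: T₂ = T₁(V₁/V₂)^(n−1) = 275×(7.09)^0.56 = 824 K; P₂ = P₁(V₁/V₂)^n = 6780 kPa.
For an ideal gas ΔU = nCvΔT with Cv = R/(γ−1) = 25.2 J/(mol·K).
ΔU = 4.55×25.2×(824−275) = 62900 J.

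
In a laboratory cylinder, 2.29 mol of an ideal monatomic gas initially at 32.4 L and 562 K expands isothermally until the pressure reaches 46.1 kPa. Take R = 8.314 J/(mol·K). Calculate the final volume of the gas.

P₁ = nRT₁/V₁ = 2.29×8.314×562/32.4 = 330 kPa.
Isothermal: T stays 562 K; PV = const ⇒ V₂ = 232 L, P₂ = 46.1 kPa.

232 L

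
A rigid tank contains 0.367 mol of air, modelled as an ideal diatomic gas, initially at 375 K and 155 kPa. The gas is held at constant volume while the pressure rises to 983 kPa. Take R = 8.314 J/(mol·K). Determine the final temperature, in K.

V₁ = nRT₁/P₁ = 0.367×8.314×375/155 = 7.38 L.
Isochoric: V stays 7.38 L; P/T = const ⇒ T₂ = 2380 K, P₂ = 983 kPa.

2380 K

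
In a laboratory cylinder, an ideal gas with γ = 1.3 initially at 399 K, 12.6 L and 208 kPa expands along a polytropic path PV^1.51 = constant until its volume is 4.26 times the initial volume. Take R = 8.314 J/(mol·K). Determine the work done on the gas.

n = P₁V₁/(RT₁) = 208×12.6/(8.314×399) = 0.790 mol.
Polytropic n=1.51: T₂ = T₁(V₁/V₂)^(n−1) = 399×(0.235)^0.51 = 191 K; P₂ = P₁(V₁/V₂)^n = 23.3 kPa.
W = (P₁V₁−P₂V₂)/(n−1) = (208×12.6−23.3×53.7)/0.51 = 2680 J.
Work done on the gas = −W_by = -2680 J.

-2680 J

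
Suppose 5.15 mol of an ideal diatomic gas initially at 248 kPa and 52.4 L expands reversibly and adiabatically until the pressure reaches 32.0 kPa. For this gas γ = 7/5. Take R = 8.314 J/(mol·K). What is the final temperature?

T₁ = P₁V₁/(nR) = 248×52.4/(5.15×8.314) = 304 K.
Adiabatic: T₂/T₁ = (P₂/P₁)^((γ−1)/γ) ⇒ T₂ = 304×(0.129)^0.286 = 169 K; V₂ = 226 L.

169 K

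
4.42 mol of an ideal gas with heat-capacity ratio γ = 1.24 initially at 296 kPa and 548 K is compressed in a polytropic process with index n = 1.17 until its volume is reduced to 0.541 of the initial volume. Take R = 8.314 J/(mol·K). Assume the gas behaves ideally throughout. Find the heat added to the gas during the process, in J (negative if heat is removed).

V₁ = nRT₁/P₁ = 4.42×8.314×548/296 = 68.0 L.
Polytropic n=1.17: T₂ = T₁(V₁/V₂)^(n−1) = 548×(1.85)^0.17 = 608 K; P₂ = P₁(V₁/V₂)^n = 607 kPa.
W = (P₁V₁−P₂V₂)/(n−1) = (296×68.0−607×36.8)/0.17 = -13000 J.
ΔU = nCvΔT = 4.42×34.6×(608−548) = 9240 J.
Q = ΔU + W = -3800 J.

-3800 J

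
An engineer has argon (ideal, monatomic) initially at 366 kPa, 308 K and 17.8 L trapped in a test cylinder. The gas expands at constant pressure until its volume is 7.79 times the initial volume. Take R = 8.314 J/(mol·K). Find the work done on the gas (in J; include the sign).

-44200 J

n = P₁V₁/(RT₁) = 366×17.8/(8.314×308) = 2.54 mol.
Isobaric: P stays 366 kPa; V/T = const ⇒ T₂ = 2400 K, V₂ = 139 L.
W = PΔV = 366×(139−17.8) kPa·L = 44200 J.
Work done on the gas = −W_by = -44200 J.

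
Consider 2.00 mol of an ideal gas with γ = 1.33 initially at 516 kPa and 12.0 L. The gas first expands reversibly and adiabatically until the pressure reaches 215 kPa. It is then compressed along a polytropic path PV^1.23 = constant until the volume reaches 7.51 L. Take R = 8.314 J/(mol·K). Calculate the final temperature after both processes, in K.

388 K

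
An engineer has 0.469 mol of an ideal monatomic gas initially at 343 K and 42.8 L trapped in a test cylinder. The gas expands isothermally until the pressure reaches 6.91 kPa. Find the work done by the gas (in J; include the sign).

2020 J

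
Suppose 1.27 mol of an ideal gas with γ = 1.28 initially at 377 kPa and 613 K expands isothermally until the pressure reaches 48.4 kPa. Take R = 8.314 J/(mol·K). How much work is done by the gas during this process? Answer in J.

13300 J

V₁ = nRT₁/P₁ = 1.27×8.314×613/377 = 17.2 L.
Isothermal: T stays 613 K; PV = const ⇒ V₂ = 134 L, P₂ = 48.4 kPa.
W = nRT ln(V₂/V₁) = 1.27×8.314×613×ln(7.79) = 13300 J.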